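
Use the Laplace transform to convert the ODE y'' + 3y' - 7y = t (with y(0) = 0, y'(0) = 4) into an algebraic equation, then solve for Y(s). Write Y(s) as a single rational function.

Y(s) = (4*s^2 + 1)/(s^4 + 3*s^3 - 7*s^2)

Take the Laplace transform of both sides.
The derivative rules (L{y''} = s^2 Y - s·y(0) - y'(0) and L{y'} = sY - y(0), with y(0) = 0, y'(0) = 4) turn the left side into (s^2 + 3*s - 7)Y - (4).
The right side is L{t} = s^(-2).
So (s^2 + 3*s - 7)Y = s^(-2) + (4).
Divide through and combine into a single rational function.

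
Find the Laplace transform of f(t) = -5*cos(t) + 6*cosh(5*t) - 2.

The transform is linear, so treat each term independently.
(6)·[L{cosh(5t)} = s/(s^2 - 25)]; (-5)·[L{cos(t)} = s/(s^2 + 1)]; L{-2} = -2/s.

-5*s/(s^2 + 1) + 6*s/(s^2 - 25) - 2/s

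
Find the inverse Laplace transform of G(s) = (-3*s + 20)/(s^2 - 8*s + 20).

Complete the square in the denominator: s^2 - 8*s + 20 = (s - 4)^2 + 2^2.
Split the numerator to match: -3*s + 20 = -3·(s - 4) + 4·2.
Invert each term: -3·(s - 4)/((s - 4)^2 + 4) ↔ -3e^(4t)cos(2t); 4·2/((s - 4)^2 + 4) ↔ 4e^(4t)sin(2t).

4*exp(4*t)*sin(2*t) - 3*exp(4*t)*cos(2*t)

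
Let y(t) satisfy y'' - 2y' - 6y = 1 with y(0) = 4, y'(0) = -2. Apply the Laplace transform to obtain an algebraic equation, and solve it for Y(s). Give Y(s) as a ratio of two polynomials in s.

Y(s) = (4*s^2 - 10*s + 1)/(s^3 - 2*s^2 - 6*s)

Transform both sides with L{·}.
Using L{y''} = s^2 Y - s·y(0) - y'(0) and L{y'} = sY - y(0), with y(0) = 4, y'(0) = -2, the left side becomes (s^2 - 2*s - 6)Y - (4*s - 10).
The right side is L{1} = 1/s.
So (s^2 - 2*s - 6)Y = 1/s + (4*s - 10).
Solve for Y(s) and write it as one ratio of polynomials.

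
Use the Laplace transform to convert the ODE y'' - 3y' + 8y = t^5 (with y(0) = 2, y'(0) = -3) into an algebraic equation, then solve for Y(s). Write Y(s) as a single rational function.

Transform both sides with L{·}.
Using L{y''} = s^2 Y - s·y(0) - y'(0) and L{y'} = sY - y(0), with y(0) = 2, y'(0) = -3, the left side becomes (s^2 - 3*s + 8)Y - (2*s - 9).
The right side is L{t^5} = 120/s^6.
So (s^2 - 3*s + 8)Y = 120/s^6 + (2*s - 9).
Divide through and combine into a single rational function.

Y(s) = (2*s^7 - 9*s^6 + 120)/(s^8 - 3*s^7 + 8*s^6)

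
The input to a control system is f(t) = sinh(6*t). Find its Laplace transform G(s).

G(s) = 6/(s^2 - 36)

L{sinh(6t)} = 6/(s^2 - 36).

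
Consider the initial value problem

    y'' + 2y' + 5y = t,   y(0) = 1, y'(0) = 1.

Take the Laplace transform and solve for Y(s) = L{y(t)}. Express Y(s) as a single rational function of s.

Y(s) = (s^3 + 3*s^2 + 1)/(s^4 + 2*s^3 + 5*s^2)

Laplace-transform each side.
Using L{y''} = s^2 Y - s·y(0) - y'(0) and L{y'} = sY - y(0), with y(0) = 1, y'(0) = 1, the left side becomes (s^2 + 2*s + 5)Y - (s + 3).
The right side is L{t} = s^(-2).
So (s^2 + 2*s + 5)Y = s^(-2) + (s + 3).
Solve for Y(s) and write it as one ratio of polynomials.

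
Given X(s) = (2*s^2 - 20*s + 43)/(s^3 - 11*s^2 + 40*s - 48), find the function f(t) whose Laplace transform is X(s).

Factor the denominator: s^3 - 11*s^2 + 40*s - 48 = (s - 4)^2*(s - 3).
Partial fraction decomposition gives [1/(s - 4)] + [-5/(s - 4)^2] + [1/(s - 3)].
Invert each term: 1/(s - 4) ↔ e^(4t); -5/(s - 4)^2 ↔ -5t·e^(4t); 1/(s - 3) ↔ e^(3t).

f(t) = -5*t*exp(4*t) + exp(4*t) + exp(3*t)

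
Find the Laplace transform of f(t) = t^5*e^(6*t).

120/(s - 6)^6

L{t^5} = 5!/s^6 = 120/s^6.
By the first shifting theorem, multiplying by e^(6t) replaces s with s - 6.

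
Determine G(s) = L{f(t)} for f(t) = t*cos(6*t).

L{cos(6t)} = s/(s^2 + 36).
Then apply L{t·g(t)} = -d/ds[H(s)] with H(s) = s/(s^2 + 36):
differentiating 1 time and applying the sign gives (s - 6)*(s + 6)/(s^2 + 36)^2.

G(s) = (s - 6)*(s + 6)/(s^2 + 36)^2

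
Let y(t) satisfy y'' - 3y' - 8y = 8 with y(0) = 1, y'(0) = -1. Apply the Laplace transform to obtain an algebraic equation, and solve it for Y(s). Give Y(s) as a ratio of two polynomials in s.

Y(s) = (s^2 - 4*s + 8)/(s^3 - 3*s^2 - 8*s)

Laplace-transform each side.
The derivative rules (L{y''} = s^2 Y - s·y(0) - y'(0) and L{y'} = sY - y(0), with y(0) = 1, y'(0) = -1) turn the left side into (s^2 - 3*s - 8)Y - (s - 4).
The right side is L{8} = 8/s.
So (s^2 - 3*s - 8)Y = 8/s + (s - 4).
Isolate Y and clear denominators.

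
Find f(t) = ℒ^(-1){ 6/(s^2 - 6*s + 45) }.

f(t) = exp(3*t)*sin(6*t)

Rewrite the denominator: s^2 - 6*s + 45 = (s - 3)^2 + 36.
The form in (s - 3) signals a first-shifting-theorem factor e^(3t).
Since L{sin(6t)} = 6/(s^2 + 36), the inverse is e^(3*t)*sin(6*t).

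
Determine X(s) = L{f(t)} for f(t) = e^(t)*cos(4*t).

X(s) = (s - 1)/((s - 1)^2 + 16)

L{cos(4t)} = s/(s^2 + 16).
By the first shifting theorem, multiplying by e^(t) replaces s with s - 1.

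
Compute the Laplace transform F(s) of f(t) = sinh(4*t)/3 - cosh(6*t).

The transform is linear, so treat each term independently.
(1/3)·[L{sinh(4t)} = 4/(s^2 - 16)]; (-1)·[L{cosh(6t)} = s/(s^2 - 36)].

F(s) = -s/(s^2 - 36) + 4/(3*(s^2 - 16))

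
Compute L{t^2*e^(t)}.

L{e^(t)} = 1/(s - 1).
Then apply L{t^2·g(t)} = (-1)^2 d^2/ds^2[H(s)] with H(s) = 1/(s - 1):
differentiating 2 times and applying the sign gives 2/(s - 1)^3.

2/(s - 1)^3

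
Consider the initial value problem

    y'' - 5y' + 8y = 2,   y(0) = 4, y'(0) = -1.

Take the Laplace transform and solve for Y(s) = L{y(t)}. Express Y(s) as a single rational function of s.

Transform both sides with L{·}.
The derivative rules (L{y''} = s^2 Y - s·y(0) - y'(0) and L{y'} = sY - y(0), with y(0) = 4, y'(0) = -1) turn the left side into (s^2 - 5*s + 8)Y - (4*s - 21).
The right side is L{2} = 2/s.
So (s^2 - 5*s + 8)Y = 2/s + (4*s - 21).
Solve for Y(s) and write it as one ratio of polynomials.

Y(s) = (4*s^2 - 21*s + 2)/(s^3 - 5*s^2 + 8*s)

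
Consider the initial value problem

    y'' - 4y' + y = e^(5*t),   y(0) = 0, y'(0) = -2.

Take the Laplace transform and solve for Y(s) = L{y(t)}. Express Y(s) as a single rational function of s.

Y(s) = (-2*s + 11)/(s^3 - 9*s^2 + 21*s - 5)

Apply the Laplace transform to the equation.
Using L{y''} = s^2 Y - s·y(0) - y'(0) and L{y'} = sY - y(0), with y(0) = 0, y'(0) = -2, the left side becomes (s^2 - 4*s + 1)Y - (-2).
The right side is L{e^(5*t)} = 1/(s - 5).
So (s^2 - 4*s + 1)Y = 1/(s - 5) + (-2).
Solve for Y(s) and write it as one ratio of polynomials.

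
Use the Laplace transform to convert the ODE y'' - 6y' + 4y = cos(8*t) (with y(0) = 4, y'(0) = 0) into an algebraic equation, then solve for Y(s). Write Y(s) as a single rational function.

Y(s) = (4*s^3 - 24*s^2 + 257*s - 1536)/(s^4 - 6*s^3 + 68*s^2 - 384*s + 256)

Take the Laplace transform of both sides.
The derivative rules (L{y''} = s^2 Y - s·y(0) - y'(0) and L{y'} = sY - y(0), with y(0) = 4, y'(0) = 0) turn the left side into (s^2 - 6*s + 4)Y - (4*s - 24).
The right side is L{cos(8*t)} = s/(s^2 + 64).
So (s^2 - 6*s + 4)Y = s/(s^2 + 64) + (4*s - 24).
Divide through and combine into a single rational function.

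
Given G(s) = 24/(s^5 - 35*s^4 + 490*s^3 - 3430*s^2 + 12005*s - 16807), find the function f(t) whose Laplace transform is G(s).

Rewrite the denominator: s^5 - 35*s^4 + 490*s^3 - 3430*s^2 + 12005*s - 16807 = (s - 7)^5.
The form in (s - 7) signals a first-shifting-theorem factor e^(7t).
Since L{t^4} = 4!/s^5 = 24/s^5, the inverse is t^4*exp(7*t).

f(t) = t^4*exp(7*t)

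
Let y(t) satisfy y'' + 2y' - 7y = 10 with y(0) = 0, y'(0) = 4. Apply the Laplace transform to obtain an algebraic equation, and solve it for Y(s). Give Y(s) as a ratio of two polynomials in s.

Transform both sides with L{·}.
The derivative rules (L{y''} = s^2 Y - s·y(0) - y'(0) and L{y'} = sY - y(0), with y(0) = 0, y'(0) = 4) turn the left side into (s^2 + 2*s - 7)Y - (4).
The right side is L{10} = 10/s.
So (s^2 + 2*s - 7)Y = 10/s + (4).
Divide through and combine into a single rational function.

Y(s) = (4*s + 10)/(s^3 + 2*s^2 - 7*s)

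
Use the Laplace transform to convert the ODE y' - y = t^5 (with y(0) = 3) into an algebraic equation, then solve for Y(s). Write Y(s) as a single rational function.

Transform both sides with L{·}.
The derivative rules (L{y'} = sY - y(0) = sY - 3) turn the left side into (s - 1)Y - (3).
The right side is L{t^5} = 120/s^6.
So (s - 1)Y = 120/s^6 + (3).
Isolate Y and clear denominators.

Y(s) = (3*s^6 + 120)/(s^7 - s^6)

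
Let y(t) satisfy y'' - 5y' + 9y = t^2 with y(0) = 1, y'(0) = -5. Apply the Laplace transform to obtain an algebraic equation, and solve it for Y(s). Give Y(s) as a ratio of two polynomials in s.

Apply the Laplace transform to the equation.
The derivative rules (L{y''} = s^2 Y - s·y(0) - y'(0) and L{y'} = sY - y(0), with y(0) = 1, y'(0) = -5) turn the left side into (s^2 - 5*s + 9)Y - (s - 10).
The right side is L{t^2} = 2/s^3.
So (s^2 - 5*s + 9)Y = 2/s^3 + (s - 10).
Solve for Y(s) and write it as one ratio of polynomials.

Y(s) = (s^4 - 10*s^3 + 2)/(s^5 - 5*s^4 + 9*s^3)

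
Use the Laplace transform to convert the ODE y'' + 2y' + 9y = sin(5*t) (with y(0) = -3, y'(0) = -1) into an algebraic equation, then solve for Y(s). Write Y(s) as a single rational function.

Y(s) = (-3*s^3 - 7*s^2 - 75*s - 170)/(s^4 + 2*s^3 + 34*s^2 + 50*s + 225)

Laplace-transform each side.
With L{y''} = s^2 Y - s·y(0) - y'(0) and L{y'} = sY - y(0), with y(0) = -3, y'(0) = -1: the LHS transforms to (s^2 + 2*s + 9)Y - (-3*s - 7).
The right side is L{sin(5*t)} = 5/(s^2 + 25).
So (s^2 + 2*s + 9)Y = 5/(s^2 + 25) + (-3*s - 7).
Divide through and combine into a single rational function.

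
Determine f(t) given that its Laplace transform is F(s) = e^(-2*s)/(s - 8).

f(t) = Heaviside(t - 2)*(exp(8*t - 16))

The factor e^(-2s) signals a time shift by c = 2 (second shifting theorem).
L{e^(8t)} = 1/(s - 8), so L^-1{1/(s - 8)} = e^(8*t).
Hence the inverse is u(t - 2) times that function evaluated at t - 2.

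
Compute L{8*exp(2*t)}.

8/(s - 2)

L{8} = 8/s.
By the first shifting theorem, multiplying by e^(2t) replaces s with s - 2.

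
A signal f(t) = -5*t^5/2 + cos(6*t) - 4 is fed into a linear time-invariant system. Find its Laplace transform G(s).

By linearity of the Laplace transform, transform each term separately.
L{cos(6t)} = s/(s^2 + 36); (-5/2)·[L{t^5} = 5!/s^6 = 120/s^6]; L{-4} = -4/s.

G(s) = s/(s^2 + 36) - 4/s - 300/s^6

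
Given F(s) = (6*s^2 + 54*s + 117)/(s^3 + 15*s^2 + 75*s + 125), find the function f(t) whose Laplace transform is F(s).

Factor the denominator: s^3 + 15*s^2 + 75*s + 125 = (s + 5)^3.
Partial fraction decomposition gives [6/(s + 5)] + [-6/(s + 5)^2] + [-3/(s + 5)^3].
Invert each term: 6/(s + 5) ↔ 6e^(-5t); -6/(s + 5)^2 ↔ -6t·e^(-5t); -3/(s + 5)^3 ↔ (-3/2)t^2·e^(-5t).

f(t) = -3*t^2*exp(-5*t)/2 - 6*t*exp(-5*t) + 6*exp(-5*t)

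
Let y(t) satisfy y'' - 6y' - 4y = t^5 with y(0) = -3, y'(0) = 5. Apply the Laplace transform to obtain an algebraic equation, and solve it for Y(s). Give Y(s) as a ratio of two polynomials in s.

Y(s) = (-3*s^7 + 23*s^6 + 120)/(s^8 - 6*s^7 - 4*s^6)

Apply the Laplace transform to the equation.
With L{y''} = s^2 Y - s·y(0) - y'(0) and L{y'} = sY - y(0), with y(0) = -3, y'(0) = 5: the LHS transforms to (s^2 - 6*s - 4)Y - (-3*s + 23).
The right side is L{t^5} = 120/s^6.
So (s^2 - 6*s - 4)Y = 120/s^6 + (-3*s + 23).
Isolate Y and clear denominators.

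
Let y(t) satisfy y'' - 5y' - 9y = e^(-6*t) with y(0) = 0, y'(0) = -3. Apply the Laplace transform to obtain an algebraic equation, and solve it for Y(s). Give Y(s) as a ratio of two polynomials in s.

Laplace-transform each side.
Using L{y''} = s^2 Y - s·y(0) - y'(0) and L{y'} = sY - y(0), with y(0) = 0, y'(0) = -3, the left side becomes (s^2 - 5*s - 9)Y - (-3).
The right side is L{e^(-6*t)} = 1/(s + 6).
So (s^2 - 5*s - 9)Y = 1/(s + 6) + (-3).
Divide through and combine into a single rational function.

Y(s) = (-3*s - 17)/(s^3 + s^2 - 39*s - 54)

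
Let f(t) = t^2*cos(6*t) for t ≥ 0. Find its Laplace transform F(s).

F(s) = 2*s*(s^2 - 108)/(s^2 + 36)^3

L{cos(6t)} = s/(s^2 + 36).
Then apply L{t^2·g(t)} = (-1)^2 d^2/ds^2[G(s)] with G(s) = s/(s^2 + 36):
differentiating 2 times and applying the sign gives 2*s*(s^2 - 108)/(s^2 + 36)^3.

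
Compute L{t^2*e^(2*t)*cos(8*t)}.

2*(s - 2)*(s^2 - 4*s - 188)/(s^2 - 4*s + 68)^3

L{cos(8t)} = s/(s^2 + 64).
Multiplying by e^(2t) shifts s → s - 2, so L{e^(2*t)*cos(8*t)} = (s - 2)/((s - 2)^2 + 64).
Then apply L{t^2·g(t)} = (-1)^2 d^2/ds^2[G(s)] with G(s) = (s - 2)/((s - 2)^2 + 64):
differentiating 2 times and applying the sign gives 2*(s - 2)*(s^2 - 4*s - 188)/(s^2 - 4*s + 68)^3.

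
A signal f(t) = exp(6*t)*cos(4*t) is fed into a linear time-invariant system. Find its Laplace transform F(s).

F(s) = (s - 6)/((s - 6)^2 + 16)

L{cos(4t)} = s/(s^2 + 16).
By the first shifting theorem, multiplying by e^(6t) replaces s with s - 6.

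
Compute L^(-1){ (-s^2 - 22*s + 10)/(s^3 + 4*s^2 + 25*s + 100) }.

-2*sin(5*t) - 3*cos(5*t) + 2*exp(-4*t)

Factor the denominator: s^3 + 4*s^2 + 25*s + 100 = (s + 4)*(s^2 + 25).
Partial fraction decomposition gives [2/(s + 4)] + [-3*s/(s^2 + 25)] + [-10/(s^2 + 25)].
Invert each term: 2/(s + 4) ↔ 2e^(-4t); -3·s/(s^2 + 25) ↔ -3cos(5t); -2·5/(s^2 + 25) ↔ -2sin(5t).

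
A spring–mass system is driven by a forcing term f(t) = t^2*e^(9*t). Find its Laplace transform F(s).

F(s) = 2/(s - 9)^3

L{e^(9t)} = 1/(s - 9).
Then apply L{t^2·g(t)} = (-1)^2 d^2/ds^2[G(s)] with G(s) = 1/(s - 9):
differentiating 2 times and applying the sign gives 2/(s - 9)^3.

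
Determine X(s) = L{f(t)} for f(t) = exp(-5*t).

X(s) = 1/(s + 5)

L{1} = 1/s.
By the first shifting theorem, multiplying by e^(-5t) replaces s with s + 5.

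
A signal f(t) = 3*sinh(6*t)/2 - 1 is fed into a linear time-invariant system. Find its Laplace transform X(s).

Apply the Laplace transform termwise.
(3/2)·[L{sinh(6t)} = 6/(s^2 - 36)]; L{-1} = -1/s.

X(s) = 9/(s^2 - 36) - 1/s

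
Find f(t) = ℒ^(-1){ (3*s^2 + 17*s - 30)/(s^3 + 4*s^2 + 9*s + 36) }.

f(t) = -sin(3*t) + 5*cos(3*t) - 2*exp(-4*t)

Factor the denominator: s^3 + 4*s^2 + 9*s + 36 = (s + 4)*(s^2 + 9).
Partial fraction decomposition gives [-2/(s + 4)] + [5*s/(s^2 + 9)] + [-3/(s^2 + 9)].
Invert each term: -2/(s + 4) ↔ -2e^(-4t); 5·s/(s^2 + 9) ↔ 5cos(3t); -1·3/(s^2 + 9) ↔ -sin(3t).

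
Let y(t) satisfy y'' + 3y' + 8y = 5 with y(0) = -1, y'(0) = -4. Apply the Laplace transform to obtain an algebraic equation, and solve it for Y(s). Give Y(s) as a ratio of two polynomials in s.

Y(s) = (-s^2 - 7*s + 5)/(s^3 + 3*s^2 + 8*s)

Transform both sides with L{·}.
With L{y''} = s^2 Y - s·y(0) - y'(0) and L{y'} = sY - y(0), with y(0) = -1, y'(0) = -4: the LHS transforms to (s^2 + 3*s + 8)Y - (-s - 7).
The right side is L{5} = 5/s.
So (s^2 + 3*s + 8)Y = 5/s + (-s - 7).
Isolate Y and clear denominators.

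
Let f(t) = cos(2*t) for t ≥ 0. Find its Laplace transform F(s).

F(s) = s/(s^2 + 4)

L{cos(2t)} = s/(s^2 + 4).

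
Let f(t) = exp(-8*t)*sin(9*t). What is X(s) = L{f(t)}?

L{sin(9t)} = 9/(s^2 + 81).
By the first shifting theorem, multiplying by e^(-8t) replaces s with s + 8.

X(s) = 9/((s + 8)^2 + 81)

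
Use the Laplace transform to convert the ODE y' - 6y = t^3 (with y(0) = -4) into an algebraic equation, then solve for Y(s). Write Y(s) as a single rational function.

Apply the Laplace transform to the equation.
Using L{y'} = sY - y(0) = sY - (-4), the left side becomes (s - 6)Y - (-4).
The right side is L{t^3} = 6/s^4.
So (s - 6)Y = 6/s^4 + (-4).
Isolate Y and clear denominators.

Y(s) = (-4*s^4 + 6)/(s^5 - 6*s^4)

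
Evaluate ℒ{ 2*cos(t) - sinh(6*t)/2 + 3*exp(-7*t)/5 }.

2*s/(s^2 + 1) - 3/(s^2 - 36) + 3/(5*(s + 7))

The transform is linear, so treat each term independently.
(-1/2)·[L{sinh(6t)} = 6/(s^2 - 36)]; (2)·[L{cos(t)} = s/(s^2 + 1)]; (3/5)·[L{e^(-7t)} = 1/(s + 7)].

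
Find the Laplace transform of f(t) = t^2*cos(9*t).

L{cos(9t)} = s/(s^2 + 81).
Then apply L{t^2·g(t)} = (-1)^2 d^2/ds^2[G(s)] with G(s) = s/(s^2 + 81):
differentiating 2 times and applying the sign gives 2*s*(s^2 - 243)/(s^2 + 81)^3.

2*s*(s^2 - 243)/(s^2 + 81)^3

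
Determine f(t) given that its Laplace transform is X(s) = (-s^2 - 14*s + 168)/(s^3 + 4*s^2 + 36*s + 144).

Factor the denominator: s^3 + 4*s^2 + 36*s + 144 = (s + 4)*(s^2 + 36).
Partial fraction decomposition gives [4/(s + 4)] + [-5*s/(s^2 + 36)] + [6/(s^2 + 36)].
Invert each term: 4/(s + 4) ↔ 4e^(-4t); -5·s/(s^2 + 36) ↔ -5cos(6t); 1·6/(s^2 + 36) ↔ sin(6t).

f(t) = sin(6*t) - 5*cos(6*t) + 4*exp(-4*t)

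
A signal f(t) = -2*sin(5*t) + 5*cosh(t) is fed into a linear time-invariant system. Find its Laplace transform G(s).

Apply the Laplace transform termwise.
(-2)·[L{sin(5t)} = 5/(s^2 + 25)]; (5)·[L{cosh(t)} = s/(s^2 - 1)].

G(s) = 5*s/(s^2 - 1) - 10/(s^2 + 25)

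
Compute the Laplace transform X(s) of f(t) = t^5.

L{t^5} = 5!/s^6 = 120/s^6.

X(s) = 120/s^6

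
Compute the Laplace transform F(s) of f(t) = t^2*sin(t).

F(s) = 2*(3*s^2 - 1)/(s^2 + 1)^3

L{sin(t)} = 1/(s^2 + 1).
Then apply L{t^2·g(t)} = (-1)^2 d^2/ds^2[G(s)] with G(s) = 1/(s^2 + 1):
differentiating 2 times and applying the sign gives 2*(3*s^2 - 1)/(s^2 + 1)^3.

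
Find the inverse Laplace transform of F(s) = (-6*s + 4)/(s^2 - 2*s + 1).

Factor the denominator: s^2 - 2*s + 1 = (s - 1)^2.
Partial fraction decomposition gives [-6/(s - 1)] + [-2/(s - 1)^2].
Invert each term: -6/(s - 1) ↔ -6e^(t); -2/(s - 1)^2 ↔ -2t·e^(t).

-2*t*exp(t) - 6*exp(t)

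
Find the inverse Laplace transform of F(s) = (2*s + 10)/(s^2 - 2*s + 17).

3*exp(t)*sin(4*t) + 2*exp(t)*cos(4*t)

Complete the square in the denominator: s^2 - 2*s + 17 = (s - 1)^2 + 4^2.
Split the numerator to match: 2*s + 10 = 2·(s - 1) + 3·4.
Invert each term: 2·(s - 1)/((s - 1)^2 + 16) ↔ 2e^(t)cos(4t); 3·4/((s - 1)^2 + 16) ↔ 3e^(t)sin(4t).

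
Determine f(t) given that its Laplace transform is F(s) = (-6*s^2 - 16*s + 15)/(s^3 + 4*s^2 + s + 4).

Factor the denominator: s^3 + 4*s^2 + s + 4 = (s + 4)*(s^2 + 1).
Partial fraction decomposition gives [-1/(s + 4)] + [-5*s/(s^2 + 1)] + [4/(s^2 + 1)].
Invert each term: -1/(s + 4) ↔ -e^(-4t); -5·s/(s^2 + 1) ↔ -5cos(t); 4·1/(s^2 + 1) ↔ 4sin(t).

f(t) = 4*sin(t) - 5*cos(t) - exp(-4*t)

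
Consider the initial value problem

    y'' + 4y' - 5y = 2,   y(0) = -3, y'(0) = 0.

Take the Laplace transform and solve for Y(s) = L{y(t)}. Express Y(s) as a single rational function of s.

Y(s) = (-3*s^2 - 12*s + 2)/(s^3 + 4*s^2 - 5*s)

Laplace-transform each side.
The derivative rules (L{y''} = s^2 Y - s·y(0) - y'(0) and L{y'} = sY - y(0), with y(0) = -3, y'(0) = 0) turn the left side into (s^2 + 4*s - 5)Y - (-3*s - 12).
The right side is L{2} = 2/s.
So (s^2 + 4*s - 5)Y = 2/s + (-3*s - 12).
Solve for Y(s) and write it as one ratio of polynomials.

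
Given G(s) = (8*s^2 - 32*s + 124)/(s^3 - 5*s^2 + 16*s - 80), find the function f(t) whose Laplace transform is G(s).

Factor the denominator: s^3 - 5*s^2 + 16*s - 80 = (s - 5)*(s^2 + 16).
Partial fraction decomposition gives [4/(s - 5)] + [4*s/(s^2 + 16)] + [-12/(s^2 + 16)].
Invert each term: 4/(s - 5) ↔ 4e^(5t); 4·s/(s^2 + 16) ↔ 4cos(4t); -3·4/(s^2 + 16) ↔ -3sin(4t).

f(t) = 4*exp(5*t) - 3*sin(4*t) + 4*cos(4*t)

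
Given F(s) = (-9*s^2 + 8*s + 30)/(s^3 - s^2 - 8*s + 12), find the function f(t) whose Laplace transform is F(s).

Factor the denominator: s^3 - s^2 - 8*s + 12 = (s - 2)^2*(s + 3).
Partial fraction decomposition gives [-6/(s - 2)] + [2/(s - 2)^2] + [-3/(s + 3)].
Invert each term: -6/(s - 2) ↔ -6e^(2t); 2/(s - 2)^2 ↔ 2t·e^(2t); -3/(s + 3) ↔ -3e^(-3t).

f(t) = 2*t*exp(2*t) - 6*exp(2*t) - 3*exp(-3*t)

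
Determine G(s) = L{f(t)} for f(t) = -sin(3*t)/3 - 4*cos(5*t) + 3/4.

By linearity of the Laplace transform, transform each term separately.
(-1/3)·[L{sin(3t)} = 3/(s^2 + 9)]; L{3/4} = (3/4)/s; (-4)·[L{cos(5t)} = s/(s^2 + 25)].

G(s) = -4*s/(s^2 + 25) - 1/(s^2 + 9) + 3/(4*s)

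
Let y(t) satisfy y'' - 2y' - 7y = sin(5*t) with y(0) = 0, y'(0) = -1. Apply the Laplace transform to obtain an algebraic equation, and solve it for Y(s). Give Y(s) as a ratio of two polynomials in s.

Transform both sides with L{·}.
The derivative rules (L{y''} = s^2 Y - s·y(0) - y'(0) and L{y'} = sY - y(0), with y(0) = 0, y'(0) = -1) turn the left side into (s^2 - 2*s - 7)Y - (-1).
The right side is L{sin(5*t)} = 5/(s^2 + 25).
So (s^2 - 2*s - 7)Y = 5/(s^2 + 25) + (-1).
Isolate Y and clear denominators.

Y(s) = (-s^2 - 20)/(s^4 - 2*s^3 + 18*s^2 - 50*s - 175)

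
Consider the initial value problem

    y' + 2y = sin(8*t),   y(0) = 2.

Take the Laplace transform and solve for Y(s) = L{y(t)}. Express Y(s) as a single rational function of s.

Y(s) = (2*s^2 + 136)/(s^3 + 2*s^2 + 64*s + 128)

Take the Laplace transform of both sides.
With L{y'} = sY - y(0) = sY - 2: the LHS transforms to (s + 2)Y - (2).
The right side is L{sin(8*t)} = 8/(s^2 + 64).
So (s + 2)Y = 8/(s^2 + 64) + (2).
Divide through and combine into a single rational function.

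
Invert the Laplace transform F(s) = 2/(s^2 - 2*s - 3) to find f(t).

Rewrite the denominator: s^2 - 2*s - 3 = (s - 1)^2 - 4.
The form in (s - 1) signals a first-shifting-theorem factor e^(t).
Since L{sinh(2t)} = 2/(s^2 - 4), the inverse is e^(t)*sinh(2*t).

f(t) = exp(t)*sinh(2*t)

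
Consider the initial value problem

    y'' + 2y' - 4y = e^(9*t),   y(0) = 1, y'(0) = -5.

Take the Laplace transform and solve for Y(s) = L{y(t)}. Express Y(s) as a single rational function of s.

Transform both sides with L{·}.
With L{y''} = s^2 Y - s·y(0) - y'(0) and L{y'} = sY - y(0), with y(0) = 1, y'(0) = -5: the LHS transforms to (s^2 + 2*s - 4)Y - (s - 3).
The right side is L{e^(9*t)} = 1/(s - 9).
So (s^2 + 2*s - 4)Y = 1/(s - 9) + (s - 3).
Solve for Y(s) and write it as one ratio of polynomials.

Y(s) = (s^2 - 12*s + 28)/(s^3 - 7*s^2 - 22*s + 36)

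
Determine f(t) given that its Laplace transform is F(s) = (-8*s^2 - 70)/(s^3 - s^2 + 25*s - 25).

Factor the denominator: s^3 - s^2 + 25*s - 25 = (s - 1)*(s^2 + 25).
Partial fraction decomposition gives [-3/(s - 1)] + [-5*s/(s^2 + 25)] + [-5/(s^2 + 25)].
Invert each term: -3/(s - 1) ↔ -3e^(t); -5·s/(s^2 + 25) ↔ -5cos(5t); -1·5/(s^2 + 25) ↔ -sin(5t).

f(t) = -3*exp(t) - sin(5*t) - 5*cos(5*t)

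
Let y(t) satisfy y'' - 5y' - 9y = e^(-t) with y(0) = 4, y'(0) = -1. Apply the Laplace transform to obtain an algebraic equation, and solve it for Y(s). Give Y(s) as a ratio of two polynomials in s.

Y(s) = (4*s^2 - 17*s - 20)/(s^3 - 4*s^2 - 14*s - 9)

Transform both sides with L{·}.
Using L{y''} = s^2 Y - s·y(0) - y'(0) and L{y'} = sY - y(0), with y(0) = 4, y'(0) = -1, the left side becomes (s^2 - 5*s - 9)Y - (4*s - 21).
The right side is L{e^(-t)} = 1/(s + 1).
So (s^2 - 5*s - 9)Y = 1/(s + 1) + (4*s - 21).
Isolate Y and clear denominators.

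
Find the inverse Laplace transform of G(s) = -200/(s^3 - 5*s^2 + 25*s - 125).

Factor the denominator: s^3 - 5*s^2 + 25*s - 125 = (s - 5)*(s^2 + 25).
Partial fraction decomposition gives [-4/(s - 5)] + [4*s/(s^2 + 25)] + [20/(s^2 + 25)].
Invert each term: -4/(s - 5) ↔ -4e^(5t); 4·s/(s^2 + 25) ↔ 4cos(5t); 4·5/(s^2 + 25) ↔ 4sin(5t).

-4*exp(5*t) + 4*sin(5*t) + 4*cos(5*t)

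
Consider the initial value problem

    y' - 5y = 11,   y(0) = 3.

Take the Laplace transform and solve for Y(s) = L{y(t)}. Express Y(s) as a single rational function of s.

Y(s) = (3*s + 11)/(s^2 - 5*s)

Transform both sides with L{·}.
With L{y'} = sY - y(0) = sY - 3: the LHS transforms to (s - 5)Y - (3).
The right side is L{11} = 11/s.
So (s - 5)Y = 11/s + (3).
Isolate Y and clear denominators.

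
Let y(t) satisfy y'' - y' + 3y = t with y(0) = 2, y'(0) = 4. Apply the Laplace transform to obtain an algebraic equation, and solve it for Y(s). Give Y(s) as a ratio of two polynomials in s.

Transform both sides with L{·}.
The derivative rules (L{y''} = s^2 Y - s·y(0) - y'(0) and L{y'} = sY - y(0), with y(0) = 2, y'(0) = 4) turn the left side into (s^2 - s + 3)Y - (2*s + 2).
The right side is L{t} = s^(-2).
So (s^2 - s + 3)Y = s^(-2) + (2*s + 2).
Solve for Y(s) and write it as one ratio of polynomials.

Y(s) = (2*s^3 + 2*s^2 + 1)/(s^4 - s^3 + 3*s^2)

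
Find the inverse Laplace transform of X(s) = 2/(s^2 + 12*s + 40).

exp(-6*t)*sin(2*t)

Rewrite the denominator: s^2 + 12*s + 40 = (s + 6)^2 + 4.
The form in (s + 6) signals a first-shifting-theorem factor e^(-6t).
Since L{sin(2t)} = 2/(s^2 + 4), the inverse is e^(-6*t)*sin(2*t).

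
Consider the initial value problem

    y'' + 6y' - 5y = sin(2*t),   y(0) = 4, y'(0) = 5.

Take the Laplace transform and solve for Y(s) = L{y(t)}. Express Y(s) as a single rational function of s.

Apply the Laplace transform to the equation.
The derivative rules (L{y''} = s^2 Y - s·y(0) - y'(0) and L{y'} = sY - y(0), with y(0) = 4, y'(0) = 5) turn the left side into (s^2 + 6*s - 5)Y - (4*s + 29).
The right side is L{sin(2*t)} = 2/(s^2 + 4).
So (s^2 + 6*s - 5)Y = 2/(s^2 + 4) + (4*s + 29).
Divide through and combine into a single rational function.

Y(s) = (4*s^3 + 29*s^2 + 16*s + 118)/(s^4 + 6*s^3 - s^2 + 24*s - 20)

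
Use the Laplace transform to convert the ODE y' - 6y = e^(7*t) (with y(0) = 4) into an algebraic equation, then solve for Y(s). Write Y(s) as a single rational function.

Take the Laplace transform of both sides.
With L{y'} = sY - y(0) = sY - 4: the LHS transforms to (s - 6)Y - (4).
The right side is L{e^(7*t)} = 1/(s - 7).
So (s - 6)Y = 1/(s - 7) + (4).
Solve for Y(s) and write it as one ratio of polynomials.

Y(s) = (4*s - 27)/(s^2 - 13*s + 42)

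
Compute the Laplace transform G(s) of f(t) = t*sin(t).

G(s) = 2*s/(s^2 + 1)^2

L{sin(t)} = 1/(s^2 + 1).
Then apply L{t·g(t)} = -d/ds[H(s)] with H(s) = 1/(s^2 + 1):
differentiating 1 time and applying the sign gives 2*s/(s^2 + 1)^2.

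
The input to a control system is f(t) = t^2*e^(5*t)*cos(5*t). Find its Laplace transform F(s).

L{cos(5t)} = s/(s^2 + 25).
Multiplying by e^(5t) shifts s → s - 5, so L{e^(5*t)*cos(5*t)} = (s - 5)/((s - 5)^2 + 25).
Then apply L{t^2·g(t)} = (-1)^2 d^2/ds^2[G(s)] with G(s) = (s - 5)/((s - 5)^2 + 25):
differentiating 2 times and applying the sign gives 2*(s - 5)*(s^2 - 10*s - 50)/(s^2 - 10*s + 50)^3.

F(s) = 2*(s - 5)*(s^2 - 10*s - 50)/(s^2 - 10*s + 50)^3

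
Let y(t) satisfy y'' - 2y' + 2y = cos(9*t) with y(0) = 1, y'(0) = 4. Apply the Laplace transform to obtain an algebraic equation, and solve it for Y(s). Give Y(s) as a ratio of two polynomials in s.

Y(s) = (s^3 + 2*s^2 + 82*s + 162)/(s^4 - 2*s^3 + 83*s^2 - 162*s + 162)

Transform both sides with L{·}.
With L{y''} = s^2 Y - s·y(0) - y'(0) and L{y'} = sY - y(0), with y(0) = 1, y'(0) = 4: the LHS transforms to (s^2 - 2*s + 2)Y - (s + 2).
The right side is L{cos(9*t)} = s/(s^2 + 81).
So (s^2 - 2*s + 2)Y = s/(s^2 + 81) + (s + 2).
Solve for Y(s) and write it as one ratio of polynomials.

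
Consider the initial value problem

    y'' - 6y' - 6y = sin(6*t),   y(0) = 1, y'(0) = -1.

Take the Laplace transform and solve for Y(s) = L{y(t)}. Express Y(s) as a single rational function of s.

Apply the Laplace transform to the equation.
The derivative rules (L{y''} = s^2 Y - s·y(0) - y'(0) and L{y'} = sY - y(0), with y(0) = 1, y'(0) = -1) turn the left side into (s^2 - 6*s - 6)Y - (s - 7).
The right side is L{sin(6*t)} = 6/(s^2 + 36).
So (s^2 - 6*s - 6)Y = 6/(s^2 + 36) + (s - 7).
Divide through and combine into a single rational function.

Y(s) = (s^3 - 7*s^2 + 36*s - 246)/(s^4 - 6*s^3 + 30*s^2 - 216*s - 216)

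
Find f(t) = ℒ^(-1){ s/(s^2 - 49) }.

f(t) = cosh(7*t)

Since L{cosh(7t)} = s/(s^2 - 49), the inverse is cosh(7*t).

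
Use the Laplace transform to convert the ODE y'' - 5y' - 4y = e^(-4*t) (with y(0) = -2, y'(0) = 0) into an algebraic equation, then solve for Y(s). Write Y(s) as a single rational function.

Transform both sides with L{·}.
With L{y''} = s^2 Y - s·y(0) - y'(0) and L{y'} = sY - y(0), with y(0) = -2, y'(0) = 0: the LHS transforms to (s^2 - 5*s - 4)Y - (-2*s + 10).
The right side is L{e^(-4*t)} = 1/(s + 4).
So (s^2 - 5*s - 4)Y = 1/(s + 4) + (-2*s + 10).
Isolate Y and clear denominators.

Y(s) = (-2*s^2 + 2*s + 41)/(s^3 - s^2 - 24*s - 16)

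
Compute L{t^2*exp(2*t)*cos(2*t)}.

2*(s - 2)*(s^2 - 4*s - 8)/(s^2 - 4*s + 8)^3

L{cos(2t)} = s/(s^2 + 4).
Multiplying by e^(2t) shifts s → s - 2, so L{exp(2*t)*cos(2*t)} = (s - 2)/((s - 2)^2 + 4).
Then apply L{t^2·g(t)} = (-1)^2 d^2/ds^2[G(s)] with G(s) = (s - 2)/((s - 2)^2 + 4):
differentiating 2 times and applying the sign gives 2*(s - 2)*(s^2 - 4*s - 8)/(s^2 - 4*s + 8)^3.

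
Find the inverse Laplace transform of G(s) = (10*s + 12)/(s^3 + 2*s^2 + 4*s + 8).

Factor the denominator: s^3 + 2*s^2 + 4*s + 8 = (s + 2)*(s^2 + 4).
Partial fraction decomposition gives [-1/(s + 2)] + [s/(s^2 + 4)] + [8/(s^2 + 4)].
Invert each term: -1/(s + 2) ↔ -e^(-2t); 1·s/(s^2 + 4) ↔ cos(2t); 4·2/(s^2 + 4) ↔ 4sin(2t).

4*sin(2*t) + cos(2*t) - exp(-2*t)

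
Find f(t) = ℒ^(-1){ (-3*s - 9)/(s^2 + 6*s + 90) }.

Rewrite the denominator: s^2 + 6*s + 90 = (s + 3)^2 + 81.
The form in (s + 3) signals a first-shifting-theorem factor e^(-3t).
Since L{cos(9t)} = s/(s^2 + 81), the inverse is e^(-3*t)*cos(9*t), scaled by -3.

f(t) = -3*exp(-3*t)*cos(9*t)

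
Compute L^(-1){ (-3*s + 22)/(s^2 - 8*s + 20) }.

5*exp(4*t)*sin(2*t) - 3*exp(4*t)*cos(2*t)

Complete the square in the denominator: s^2 - 8*s + 20 = (s - 4)^2 + 2^2.
Split the numerator to match: -3*s + 22 = -3·(s - 4) + 5·2.
Invert each term: -3·(s - 4)/((s - 4)^2 + 4) ↔ -3e^(4t)cos(2t); 5·2/((s - 4)^2 + 4) ↔ 5e^(4t)sin(2t).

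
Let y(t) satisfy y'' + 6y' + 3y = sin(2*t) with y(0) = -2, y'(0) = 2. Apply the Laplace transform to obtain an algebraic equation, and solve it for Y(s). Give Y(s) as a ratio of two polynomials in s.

Y(s) = (-2*s^3 - 10*s^2 - 8*s - 38)/(s^4 + 6*s^3 + 7*s^2 + 24*s + 12)

Transform both sides with L{·}.
Using L{y''} = s^2 Y - s·y(0) - y'(0) and L{y'} = sY - y(0), with y(0) = -2, y'(0) = 2, the left side becomes (s^2 + 6*s + 3)Y - (-2*s - 10).
The right side is L{sin(2*t)} = 2/(s^2 + 4).
So (s^2 + 6*s + 3)Y = 2/(s^2 + 4) + (-2*s - 10).
Divide through and combine into a single rational function.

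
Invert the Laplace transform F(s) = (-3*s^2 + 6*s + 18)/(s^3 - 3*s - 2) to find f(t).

f(t) = -3*t*exp(-t) + 2*exp(2*t) - 5*exp(-t)

Factor the denominator: s^3 - 3*s - 2 = (s - 2)*(s + 1)^2.
Partial fraction decomposition gives [-5/(s + 1)] + [-3/(s + 1)^2] + [2/(s - 2)].
Invert each term: -5/(s + 1) ↔ -5e^(-t); -3/(s + 1)^2 ↔ -3t·e^(-t); 2/(s - 2) ↔ 2e^(2t).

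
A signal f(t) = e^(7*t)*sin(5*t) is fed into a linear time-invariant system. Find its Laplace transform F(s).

L{sin(5t)} = 5/(s^2 + 25).
By the first shifting theorem, multiplying by e^(7t) replaces s with s - 7.

F(s) = 5/((s - 7)^2 + 25)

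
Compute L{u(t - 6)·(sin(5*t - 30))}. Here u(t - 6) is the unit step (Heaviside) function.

5*exp(-6*s)/(s^2 + 25)

By the second shifting theorem, L{u(t - c)·g(t - c)} = e^(-cs)·G(s) with c = 6 and G(s) = L{g(t)}.
L{sin(5t)} = 5/(s^2 + 25).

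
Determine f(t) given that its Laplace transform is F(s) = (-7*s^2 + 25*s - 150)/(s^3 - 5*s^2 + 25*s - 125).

Factor the denominator: s^3 - 5*s^2 + 25*s - 125 = (s - 5)*(s^2 + 25).
Partial fraction decomposition gives [-4/(s - 5)] + [-3*s/(s^2 + 25)] + [10/(s^2 + 25)].
Invert each term: -4/(s - 5) ↔ -4e^(5t); -3·s/(s^2 + 25) ↔ -3cos(5t); 2·5/(s^2 + 25) ↔ 2sin(5t).

f(t) = -4*exp(5*t) + 2*sin(5*t) - 3*cos(5*t)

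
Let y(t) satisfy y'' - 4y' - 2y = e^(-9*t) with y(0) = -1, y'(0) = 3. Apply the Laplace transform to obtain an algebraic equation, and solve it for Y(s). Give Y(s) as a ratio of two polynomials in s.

Y(s) = (-s^2 - 2*s + 64)/(s^3 + 5*s^2 - 38*s - 18)

Transform both sides with L{·}.
Using L{y''} = s^2 Y - s·y(0) - y'(0) and L{y'} = sY - y(0), with y(0) = -1, y'(0) = 3, the left side becomes (s^2 - 4*s - 2)Y - (-s + 7).
The right side is L{e^(-9*t)} = 1/(s + 9).
So (s^2 - 4*s - 2)Y = 1/(s + 9) + (-s + 7).
Isolate Y and clear denominators.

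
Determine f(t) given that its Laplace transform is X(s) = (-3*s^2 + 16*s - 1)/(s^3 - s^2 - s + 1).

f(t) = 6*t*exp(t) + 2*exp(t) - 5*exp(-t)

Factor the denominator: s^3 - s^2 - s + 1 = (s - 1)^2*(s + 1).
Partial fraction decomposition gives [2/(s - 1)] + [6/(s - 1)^2] + [-5/(s + 1)].
Invert each term: 2/(s - 1) ↔ 2e^(t); 6/(s - 1)^2 ↔ 6t·e^(t); -5/(s + 1) ↔ -5e^(-t).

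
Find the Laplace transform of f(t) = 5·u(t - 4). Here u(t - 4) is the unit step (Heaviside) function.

By the second shifting theorem, L{u(t - c)·g(t - c)} = e^(-cs)·G(s) with c = 4 and G(s) = L{g(t)}.
L{5} = 5/s.

5*exp(-4*s)/s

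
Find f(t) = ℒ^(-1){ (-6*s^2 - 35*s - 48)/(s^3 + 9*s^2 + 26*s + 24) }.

f(t) = -exp(-2*t) - 3*exp(-3*t) - 2*exp(-4*t)

Factor the denominator: s^3 + 9*s^2 + 26*s + 24 = (s + 2)*(s + 3)*(s + 4).
Partial fraction decomposition gives [-2/(s + 4)] + [-3/(s + 3)] + [-1/(s + 2)].
Invert each term: -2/(s + 4) ↔ -2e^(-4t); -3/(s + 3) ↔ -3e^(-3t); -1/(s + 2) ↔ -e^(-2t).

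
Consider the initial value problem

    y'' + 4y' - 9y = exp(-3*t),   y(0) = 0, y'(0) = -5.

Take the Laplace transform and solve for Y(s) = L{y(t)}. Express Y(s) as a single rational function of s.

Transform both sides with L{·}.
With L{y''} = s^2 Y - s·y(0) - y'(0) and L{y'} = sY - y(0), with y(0) = 0, y'(0) = -5: the LHS transforms to (s^2 + 4*s - 9)Y - (-5).
The right side is L{exp(-3*t)} = 1/(s + 3).
So (s^2 + 4*s - 9)Y = 1/(s + 3) + (-5).
Divide through and combine into a single rational function.

Y(s) = (-5*s - 14)/(s^3 + 7*s^2 + 3*s - 27)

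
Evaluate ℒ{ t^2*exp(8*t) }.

2/(s - 8)^3

L{e^(8t)} = 1/(s - 8).
Then apply L{t^2·g(t)} = (-1)^2 d^2/ds^2[H(s)] with H(s) = 1/(s - 8):
differentiating 2 times and applying the sign gives 2/(s - 8)^3.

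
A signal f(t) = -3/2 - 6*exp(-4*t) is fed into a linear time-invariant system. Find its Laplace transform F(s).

The transform is linear, so treat each term independently.
L{-3/2} = (-3/2)/s; (-6)·[L{e^(-4t)} = 1/(s + 4)].

F(s) = -6/(s + 4) - 3/(2*s)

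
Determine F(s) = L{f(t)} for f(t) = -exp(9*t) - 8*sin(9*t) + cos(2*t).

Apply the Laplace transform termwise.
(-8)·[L{sin(9t)} = 9/(s^2 + 81)]; (-1)·[L{e^(9t)} = 1/(s - 9)]; L{cos(2t)} = s/(s^2 + 4).

F(s) = s/(s^2 + 4) - 72/(s^2 + 81) - 1/(s - 9)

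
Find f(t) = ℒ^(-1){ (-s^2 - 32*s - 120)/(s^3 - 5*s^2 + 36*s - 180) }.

f(t) = -5*exp(5*t) - 2*sin(6*t) + 4*cos(6*t)

Factor the denominator: s^3 - 5*s^2 + 36*s - 180 = (s - 5)*(s^2 + 36).
Partial fraction decomposition gives [-5/(s - 5)] + [4*s/(s^2 + 36)] + [-12/(s^2 + 36)].
Invert each term: -5/(s - 5) ↔ -5e^(5t); 4·s/(s^2 + 36) ↔ 4cos(6t); -2·6/(s^2 + 36) ↔ -2sin(6t).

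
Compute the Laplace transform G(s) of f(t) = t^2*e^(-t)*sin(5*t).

G(s) = 10*(3*s^2 + 6*s - 22)/(s^2 + 2*s + 26)^3

L{sin(5t)} = 5/(s^2 + 25).
Multiplying by e^(-t) shifts s → s + 1, so L{e^(-t)*sin(5*t)} = 5/((s + 1)^2 + 25).
Then apply L{t^2·g(t)} = (-1)^2 d^2/ds^2[H(s)] with H(s) = 5/((s + 1)^2 + 25):
differentiating 2 times and applying the sign gives 10*(3*s^2 + 6*s - 22)/(s^2 + 2*s + 26)^3.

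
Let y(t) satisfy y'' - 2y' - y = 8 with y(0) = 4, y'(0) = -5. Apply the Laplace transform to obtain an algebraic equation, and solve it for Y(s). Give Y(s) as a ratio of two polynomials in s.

Apply the Laplace transform to the equation.
The derivative rules (L{y''} = s^2 Y - s·y(0) - y'(0) and L{y'} = sY - y(0), with y(0) = 4, y'(0) = -5) turn the left side into (s^2 - 2*s - 1)Y - (4*s - 13).
The right side is L{8} = 8/s.
So (s^2 - 2*s - 1)Y = 8/s + (4*s - 13).
Solve for Y(s) and write it as one ratio of polynomials.

Y(s) = (4*s^2 - 13*s + 8)/(s^3 - 2*s^2 - s)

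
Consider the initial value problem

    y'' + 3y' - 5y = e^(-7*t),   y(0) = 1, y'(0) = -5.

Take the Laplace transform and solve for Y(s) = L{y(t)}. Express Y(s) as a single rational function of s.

Y(s) = (s^2 + 5*s - 13)/(s^3 + 10*s^2 + 16*s - 35)

Transform both sides with L{·}.
Using L{y''} = s^2 Y - s·y(0) - y'(0) and L{y'} = sY - y(0), with y(0) = 1, y'(0) = -5, the left side becomes (s^2 + 3*s - 5)Y - (s - 2).
The right side is L{e^(-7*t)} = 1/(s + 7).
So (s^2 + 3*s - 5)Y = 1/(s + 7) + (s - 2).
Solve for Y(s) and write it as one ratio of polynomials.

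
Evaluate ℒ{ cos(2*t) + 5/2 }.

s/(s^2 + 4) + 5/(2*s)

By linearity of the Laplace transform, transform each term separately.
L{5/2} = (5/2)/s; L{cos(2t)} = s/(s^2 + 4).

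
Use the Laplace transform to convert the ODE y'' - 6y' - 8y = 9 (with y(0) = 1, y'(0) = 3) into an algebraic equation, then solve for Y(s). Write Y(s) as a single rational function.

Transform both sides with L{·}.
Using L{y''} = s^2 Y - s·y(0) - y'(0) and L{y'} = sY - y(0), with y(0) = 1, y'(0) = 3, the left side becomes (s^2 - 6*s - 8)Y - (s - 3).
The right side is L{9} = 9/s.
So (s^2 - 6*s - 8)Y = 9/s + (s - 3).
Isolate Y and clear denominators.

Y(s) = (s^2 - 3*s + 9)/(s^3 - 6*s^2 - 8*s)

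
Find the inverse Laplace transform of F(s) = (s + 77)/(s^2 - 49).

6*exp(7*t) - 5*exp(-7*t)

Factor the denominator: s^2 - 49 = (s - 7)*(s + 7).
Partial fraction decomposition gives [-5/(s + 7)] + [6/(s - 7)].
Invert each term: -5/(s + 7) ↔ -5e^(-7t); 6/(s - 7) ↔ 6e^(7t).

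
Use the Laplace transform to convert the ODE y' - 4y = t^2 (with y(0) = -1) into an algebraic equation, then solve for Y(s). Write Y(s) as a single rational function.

Y(s) = (-s^3 + 2)/(s^4 - 4*s^3)

Laplace-transform each side.
With L{y'} = sY - y(0) = sY - (-1): the LHS transforms to (s - 4)Y - (-1).
The right side is L{t^2} = 2/s^3.
So (s - 4)Y = 2/s^3 + (-1).
Isolate Y and clear denominators.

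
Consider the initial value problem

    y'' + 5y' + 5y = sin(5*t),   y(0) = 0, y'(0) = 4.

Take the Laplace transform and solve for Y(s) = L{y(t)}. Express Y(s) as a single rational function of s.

Y(s) = (4*s^2 + 105)/(s^4 + 5*s^3 + 30*s^2 + 125*s + 125)

Take the Laplace transform of both sides.
Using L{y''} = s^2 Y - s·y(0) - y'(0) and L{y'} = sY - y(0), with y(0) = 0, y'(0) = 4, the left side becomes (s^2 + 5*s + 5)Y - (4).
The right side is L{sin(5*t)} = 5/(s^2 + 25).
So (s^2 + 5*s + 5)Y = 5/(s^2 + 25) + (4).
Solve for Y(s) and write it as one ratio of polynomials.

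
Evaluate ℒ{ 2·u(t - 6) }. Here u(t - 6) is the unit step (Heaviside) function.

By the second shifting theorem, L{u(t - c)·g(t - c)} = e^(-cs)·G(s) with c = 6 and G(s) = L{g(t)}.
L{2} = 2/s.

2*exp(-6*s)/s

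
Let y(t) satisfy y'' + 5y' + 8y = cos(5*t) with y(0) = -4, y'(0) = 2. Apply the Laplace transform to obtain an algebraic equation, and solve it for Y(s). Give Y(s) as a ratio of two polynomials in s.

Transform both sides with L{·}.
The derivative rules (L{y''} = s^2 Y - s·y(0) - y'(0) and L{y'} = sY - y(0), with y(0) = -4, y'(0) = 2) turn the left side into (s^2 + 5*s + 8)Y - (-4*s - 18).
The right side is L{cos(5*t)} = s/(s^2 + 25).
So (s^2 + 5*s + 8)Y = s/(s^2 + 25) + (-4*s - 18).
Isolate Y and clear denominators.

Y(s) = (-4*s^3 - 18*s^2 - 99*s - 450)/(s^4 + 5*s^3 + 33*s^2 + 125*s + 200)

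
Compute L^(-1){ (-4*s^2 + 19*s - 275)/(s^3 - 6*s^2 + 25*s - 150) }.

Factor the denominator: s^3 - 6*s^2 + 25*s - 150 = (s - 6)*(s^2 + 25).
Partial fraction decomposition gives [-5/(s - 6)] + [s/(s^2 + 25)] + [25/(s^2 + 25)].
Invert each term: -5/(s - 6) ↔ -5e^(6t); 1·s/(s^2 + 25) ↔ cos(5t); 5·5/(s^2 + 25) ↔ 5sin(5t).

-5*exp(6*t) + 5*sin(5*t) + cos(5*t)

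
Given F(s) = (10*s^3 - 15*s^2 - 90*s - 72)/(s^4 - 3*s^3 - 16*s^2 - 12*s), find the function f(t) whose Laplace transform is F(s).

Factor the denominator: s^4 - 3*s^3 - 16*s^2 - 12*s = s*(s - 6)*(s + 1)*(s + 2).
Partial fraction decomposition gives [3/(s - 6)] + [2/(s + 2)] + [6/s] + [-1/(s + 1)].
Invert each term: 3/(s - 6) ↔ 3e^(6t); 2/(s + 2) ↔ 2e^(-2t); 6/(s - 0) ↔ 6e^(0t); -1/(s + 1) ↔ -e^(-t).

f(t) = 3*exp(6*t) + 6 - exp(-t) + 2*exp(-2*t)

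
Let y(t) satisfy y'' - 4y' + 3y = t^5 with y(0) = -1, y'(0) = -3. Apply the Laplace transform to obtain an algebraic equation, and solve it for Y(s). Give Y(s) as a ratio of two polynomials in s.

Y(s) = (-s^7 + s^6 + 120)/(s^8 - 4*s^7 + 3*s^6)

Apply the Laplace transform to the equation.
The derivative rules (L{y''} = s^2 Y - s·y(0) - y'(0) and L{y'} = sY - y(0), with y(0) = -1, y'(0) = -3) turn the left side into (s^2 - 4*s + 3)Y - (-s + 1).
The right side is L{t^5} = 120/s^6.
So (s^2 - 4*s + 3)Y = 120/s^6 + (-s + 1).
Isolate Y and clear denominators.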